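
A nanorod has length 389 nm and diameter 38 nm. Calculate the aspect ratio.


Aspect ratio AR = length / diameter
AR = 389 / 38
AR = 10.24

10.24


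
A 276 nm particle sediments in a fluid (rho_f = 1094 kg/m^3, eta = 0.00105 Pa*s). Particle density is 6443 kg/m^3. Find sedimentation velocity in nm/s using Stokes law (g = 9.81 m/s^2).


Radius R = 276/2 nm = 1.38e-07 m
Density difference = 6443 - 1094 = 5349 kg/m^3
v = 2 * R^2 * (rho_p - rho_f) * g / (9 * eta)
v = 2 * (1.38e-07)^2 * 5349 * 9.81 / (9 * 0.00105)
v = 2.11494e-07 m/s = 211.494 nm/s

211.494


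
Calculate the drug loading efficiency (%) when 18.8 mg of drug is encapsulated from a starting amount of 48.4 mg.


Drug loading efficiency = (drug loaded / drug initial) * 100
DLE = 18.8 / 48.4 * 100
DLE = 0.3884 * 100
DLE = 38.84%

38.84


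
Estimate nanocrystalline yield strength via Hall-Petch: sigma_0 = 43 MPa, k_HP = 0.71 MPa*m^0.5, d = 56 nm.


d = 56 nm = 5.6e-08 m
sqrt(d) = 0.0002366432
Hall-Petch contribution = k / sqrt(d) = 0.71 / 0.0002366432 = 3000.3 MPa
sigma = sigma_0 + k/sqrt(d) = 43 + 3000.3 = 3043.3 MPa

3043.3


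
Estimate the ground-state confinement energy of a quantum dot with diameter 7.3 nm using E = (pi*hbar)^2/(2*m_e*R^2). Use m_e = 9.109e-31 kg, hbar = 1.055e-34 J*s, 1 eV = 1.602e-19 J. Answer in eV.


Radius R = 7.3/2 = 3.65 nm = 3.65e-09 m
E = (pi * 1.055e-34)^2 / (2 * 9.109e-31 * (3.65e-09)^2)
E(J) = 4.52604e-21
E = E(J) / 1.602e-19 = 0.0283 eV

0.0283


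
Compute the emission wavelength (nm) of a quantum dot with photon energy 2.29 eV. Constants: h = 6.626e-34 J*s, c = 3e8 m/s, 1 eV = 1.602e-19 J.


Convert energy: E = 2.29 eV = 2.29 * 1.602e-19 = 3.66858e-19 J
lambda = h*c / E = 6.626e-34 * 3e8 / 3.66858e-19
lambda = 5.41845e-07 m = 541.8 nm

541.8


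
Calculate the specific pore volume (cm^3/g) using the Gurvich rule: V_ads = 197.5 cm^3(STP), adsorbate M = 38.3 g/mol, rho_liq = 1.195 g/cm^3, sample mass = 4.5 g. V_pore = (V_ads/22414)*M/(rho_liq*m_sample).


Moles adsorbed n = V_ads / 22414 = 197.5 / 22414 = 8.811457e-03 mol
Liquid volume V_liq = n * M / rho_liq = 8.811457e-03 * 38.3 / 1.195 = 0.28241 cm^3
Specific pore volume V_pore = V_liq / m_sample = 0.28241 / 4.5
V_pore = 0.0628 cm^3/g

0.0628


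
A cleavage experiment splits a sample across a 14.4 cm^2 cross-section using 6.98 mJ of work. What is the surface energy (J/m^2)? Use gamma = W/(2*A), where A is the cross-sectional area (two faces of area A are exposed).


Convert: A = 14.4 cm^2 = 0.00144 m^2, W = 6.98 mJ = 0.00698 J
Cleaving exposes two faces of area A, so total new surface = 2*A and gamma = W / (2*A)
gamma = 0.00698 / (2 * 0.00144)
gamma = 2.424 J/m^2

2.424


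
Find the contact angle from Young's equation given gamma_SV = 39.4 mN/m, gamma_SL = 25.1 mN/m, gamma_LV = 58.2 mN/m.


cos(theta) = (gamma_SV - gamma_SL) / gamma_LV
cos(theta) = (39.4 - 25.1) / 58.2
cos(theta) = 0.245704
theta = arccos(0.245704) = 75.78 degrees

75.78


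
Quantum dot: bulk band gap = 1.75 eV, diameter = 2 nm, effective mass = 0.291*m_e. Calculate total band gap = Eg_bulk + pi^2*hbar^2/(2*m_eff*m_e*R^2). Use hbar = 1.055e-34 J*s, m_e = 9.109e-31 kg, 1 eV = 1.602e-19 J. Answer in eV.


Radius R = 2/2 nm = 1e-09 m
Confinement energy dE = pi^2 * hbar^2 / (2 * m_eff * m_e * R^2)
dE = pi^2 * (1.055e-34)^2 / (2 * 0.291 * 9.109e-31 * (1e-09)^2) J, divided by 1.602e-19 J/eV
dE = 1.2934 eV
Total band gap = E_g(bulk) + dE = 1.75 + 1.2934 = 3.0434 eV

3.0434


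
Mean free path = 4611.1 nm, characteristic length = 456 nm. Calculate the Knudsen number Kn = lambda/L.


Knudsen number Kn = lambda / L
Kn = 4611.1 / 456
Kn = 10.1121

10.1121


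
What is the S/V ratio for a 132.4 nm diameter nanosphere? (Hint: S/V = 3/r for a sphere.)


Radius r = 132.4/2 = 66.2 nm
S/V = 3 / r = 3 / 66.2
S/V = 0.0453 nm^-1

0.0453


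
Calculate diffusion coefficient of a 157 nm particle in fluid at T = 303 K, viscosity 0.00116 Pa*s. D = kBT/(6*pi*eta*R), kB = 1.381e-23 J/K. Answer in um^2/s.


Radius R = 157/2 = 78.5 nm = 7.85e-08 m
D = kB*T / (6*pi*eta*R)
D = 1.381e-23 * 303 / (6 * pi * 0.00116 * 7.85e-08)
D = 2.43785e-12 m^2/s = 2.438 um^2/s

2.438


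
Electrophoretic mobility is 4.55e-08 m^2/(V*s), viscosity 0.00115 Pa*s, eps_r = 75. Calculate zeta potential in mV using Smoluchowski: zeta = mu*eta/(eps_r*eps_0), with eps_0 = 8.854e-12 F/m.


Smoluchowski equation: zeta = mu * eta / (eps_r * eps_0)
zeta = 4.55e-08 * 0.00115 / (75 * 8.854e-12)
zeta = 0.078797 V = 78.8 mV

78.8


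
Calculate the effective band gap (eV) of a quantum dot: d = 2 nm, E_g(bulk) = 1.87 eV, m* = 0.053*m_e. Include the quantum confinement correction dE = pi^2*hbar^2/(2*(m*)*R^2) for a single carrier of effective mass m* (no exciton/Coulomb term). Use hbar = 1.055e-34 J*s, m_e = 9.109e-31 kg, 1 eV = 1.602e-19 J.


Radius R = 2/2 nm = 1e-09 m
Confinement energy dE = pi^2 * hbar^2 / (2 * m_eff * m_e * R^2)
dE = pi^2 * (1.055e-34)^2 / (2 * 0.053 * 9.109e-31 * (1e-09)^2) J, divided by 1.602e-19 J/eV
dE = 7.1018 eV
Total band gap = E_g(bulk) + dE = 1.87 + 7.1018 = 8.9718 eV

8.9718


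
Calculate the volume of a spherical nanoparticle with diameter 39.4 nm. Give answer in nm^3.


Radius r = 39.4/2 = 19.7 nm
Volume V = (4/3) * pi * r^3
V = (4/3) * pi * (19.7)^3
V = 32024.86 nm^3

32024.86


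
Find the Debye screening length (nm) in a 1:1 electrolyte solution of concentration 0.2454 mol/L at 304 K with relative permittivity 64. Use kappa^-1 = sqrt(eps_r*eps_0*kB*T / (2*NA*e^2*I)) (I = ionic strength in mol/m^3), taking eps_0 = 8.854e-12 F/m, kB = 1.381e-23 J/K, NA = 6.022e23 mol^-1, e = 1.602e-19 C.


Ionic strength I = 0.2454 * 1^2 * 1000 = 245.4 mol/m^3
kappa^-1 = sqrt(64 * 8.854e-12 * 1.381e-23 * 304 / (2 * 6.022e23 * (1.602e-19)^2 * 245.4))
kappa^-1 = 0.56 nm

0.56


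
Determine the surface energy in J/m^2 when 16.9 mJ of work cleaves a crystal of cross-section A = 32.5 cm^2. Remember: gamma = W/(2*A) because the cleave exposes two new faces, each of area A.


Convert: A = 32.5 cm^2 = 0.00325 m^2, W = 16.9 mJ = 0.0169 J
Cleaving exposes two faces of area A, so total new surface = 2*A and gamma = W / (2*A)
gamma = 0.0169 / (2 * 0.00325)
gamma = 2.6 J/m^2

2.6


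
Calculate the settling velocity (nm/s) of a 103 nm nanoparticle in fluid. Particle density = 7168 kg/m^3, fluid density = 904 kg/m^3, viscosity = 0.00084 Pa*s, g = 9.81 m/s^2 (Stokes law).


Radius R = 103/2 nm = 5.15e-08 m
Density difference = 7168 - 904 = 6264 kg/m^3
v = 2 * R^2 * (rho_p - rho_f) * g / (9 * eta)
v = 2 * (5.15e-08)^2 * 6264 * 9.81 / (9 * 0.00084)
v = 4.31165e-08 m/s = 43.1165 nm/s

43.1165


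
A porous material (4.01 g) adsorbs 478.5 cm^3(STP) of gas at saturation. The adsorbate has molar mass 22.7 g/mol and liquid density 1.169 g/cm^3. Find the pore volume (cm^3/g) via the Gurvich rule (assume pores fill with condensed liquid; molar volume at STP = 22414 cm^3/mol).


Moles adsorbed n = V_ads / 22414 = 478.5 / 22414 = 2.134826e-02 mol
Liquid volume V_liq = n * M / rho_liq = 2.134826e-02 * 22.7 / 1.169 = 0.41455 cm^3
Specific pore volume V_pore = V_liq / m_sample = 0.41455 / 4.01
V_pore = 0.1034 cm^3/g

0.1034


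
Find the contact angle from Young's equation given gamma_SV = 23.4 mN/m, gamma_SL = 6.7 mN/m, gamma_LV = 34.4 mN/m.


cos(theta) = (gamma_SV - gamma_SL) / gamma_LV
cos(theta) = (23.4 - 6.7) / 34.4
cos(theta) = 0.485465
theta = arccos(0.485465) = 60.96 degrees

60.96


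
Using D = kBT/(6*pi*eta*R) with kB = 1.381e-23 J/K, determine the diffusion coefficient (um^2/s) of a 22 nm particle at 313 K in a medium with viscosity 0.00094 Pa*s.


Radius R = 22/2 = 11 nm = 1.1e-08 m
D = kB*T / (6*pi*eta*R)
D = 1.381e-23 * 313 / (6 * pi * 0.00094 * 1.1e-08)
D = 2.21777e-11 m^2/s = 22.178 um^2/s

22.178


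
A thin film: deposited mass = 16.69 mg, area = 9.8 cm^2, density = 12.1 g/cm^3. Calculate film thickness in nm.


Convert: m = 16.69 mg = 1.6690e-05 kg, A = 9.8 cm^2 = 9.8000e-04 m^2, rho = 12.1 g/cm^3 = 12100 kg/m^3
t = m / (A * rho)
t = 1.6690e-05 / (9.8000e-04 * 12100)
t = 1.4075e-06 m = 1407.5 nm

1407.5


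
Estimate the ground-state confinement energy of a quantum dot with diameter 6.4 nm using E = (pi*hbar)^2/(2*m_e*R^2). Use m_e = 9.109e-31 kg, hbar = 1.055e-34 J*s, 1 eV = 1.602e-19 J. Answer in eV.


Radius R = 6.4/2 = 3.2 nm = 3.2e-09 m
E = (pi * 1.055e-34)^2 / (2 * 9.109e-31 * (3.2e-09)^2)
E(J) = 5.88849e-21
E = E(J) / 1.602e-19 = 0.0368 eV

0.0368


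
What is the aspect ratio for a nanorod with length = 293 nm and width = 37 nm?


Aspect ratio AR = length / diameter
AR = 293 / 37
AR = 7.92

7.92


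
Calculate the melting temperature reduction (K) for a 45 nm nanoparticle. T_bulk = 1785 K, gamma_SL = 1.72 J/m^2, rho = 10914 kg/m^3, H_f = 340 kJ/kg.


Radius R = 45/2 = 22.5 nm = 2.25e-08 m
Convert H_f = 340 kJ/kg = 340000 J/kg
dT = 2 * gamma_SL * T_bulk / (rho * H_f * R)
dT = 2 * 1.72 * 1785 / (10914 * 340000 * 2.25e-08)
dT = 73.5 K

73.5


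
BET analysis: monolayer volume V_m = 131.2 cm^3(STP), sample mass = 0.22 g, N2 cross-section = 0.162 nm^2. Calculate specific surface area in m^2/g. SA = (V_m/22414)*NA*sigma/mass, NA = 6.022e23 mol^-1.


Number of moles in monolayer = V_m / 22414 = 131.2 / 22414 = 0.00585348
Number of molecules = moles * NA = 0.00585348 * 6.022e23
SA = molecules * sigma / mass
SA = (131.2 / 22414) * 6.022e23 * 0.162e-18 / 0.22
SA = 2595.7 m^2/g

2595.7


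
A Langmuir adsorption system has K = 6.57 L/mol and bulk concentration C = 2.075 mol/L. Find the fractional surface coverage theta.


Langmuir isotherm: theta = K*C / (1 + K*C)
K*C = 6.57 * 2.075 = 13.63275
theta = 13.63275 / (1 + 13.63275) = 13.63275 / 14.63275
theta = 0.9317

0.9317


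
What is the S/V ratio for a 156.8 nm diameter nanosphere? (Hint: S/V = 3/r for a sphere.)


Radius r = 156.8/2 = 78.4 nm
S/V = 3 / r = 3 / 78.4
S/V = 0.0383 nm^-1

0.0383


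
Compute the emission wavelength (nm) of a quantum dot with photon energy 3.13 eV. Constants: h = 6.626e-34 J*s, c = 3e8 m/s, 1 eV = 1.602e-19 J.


Convert energy: E = 3.13 eV = 3.13 * 1.602e-19 = 5.01426e-19 J
lambda = h*c / E = 6.626e-34 * 3e8 / 5.01426e-19
lambda = 3.96429e-07 m = 396.4 nm

396.4


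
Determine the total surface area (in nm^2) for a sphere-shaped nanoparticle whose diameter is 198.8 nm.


Radius r = 198.8/2 = 99.4 nm
Surface area SA = 4 * pi * r^2
SA = 4 * pi * (99.4)^2
SA = 124160.27 nm^2

124160.27


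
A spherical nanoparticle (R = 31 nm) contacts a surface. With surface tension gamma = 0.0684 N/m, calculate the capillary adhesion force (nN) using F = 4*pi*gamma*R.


Convert radius: R = 31 nm = 3.1e-08 m
F = 4 * pi * gamma * R
F = 4 * pi * 0.0684 * 3.1e-08
F = 2.66457e-08 N = 26.6457 nN

26.6457


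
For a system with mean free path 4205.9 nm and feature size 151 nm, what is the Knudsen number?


Knudsen number Kn = lambda / L
Kn = 4205.9 / 151
Kn = 27.8536

27.8536


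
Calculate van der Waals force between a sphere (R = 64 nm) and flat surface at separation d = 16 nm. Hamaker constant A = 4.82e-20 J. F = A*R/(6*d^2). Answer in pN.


Convert to SI: R = 64 nm = 6.4e-08 m, d = 16 nm = 1.6e-08 m
F = A * R / (6 * d^2)
F = 4.82e-20 * 6.4e-08 / (6 * (1.6e-08)^2)
F = 2.00833e-12 N = 2.008 pN

2.008


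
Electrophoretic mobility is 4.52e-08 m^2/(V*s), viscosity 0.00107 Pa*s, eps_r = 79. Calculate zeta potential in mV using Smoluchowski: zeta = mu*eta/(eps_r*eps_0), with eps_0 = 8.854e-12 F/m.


Smoluchowski equation: zeta = mu * eta / (eps_r * eps_0)
zeta = 4.52e-08 * 0.00107 / (79 * 8.854e-12)
zeta = 0.069144 V = 69.14 mV

69.14


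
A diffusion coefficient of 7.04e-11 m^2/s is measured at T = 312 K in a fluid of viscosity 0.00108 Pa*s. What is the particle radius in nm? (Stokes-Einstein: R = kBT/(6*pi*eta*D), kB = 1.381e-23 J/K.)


Stokes-Einstein: R = kB*T / (6*pi*eta*D)
R = 1.381e-23 * 312 / (6 * pi * 0.00108 * 7.04e-11)
R = 3.00643e-09 m = 3.01 nm

3.01


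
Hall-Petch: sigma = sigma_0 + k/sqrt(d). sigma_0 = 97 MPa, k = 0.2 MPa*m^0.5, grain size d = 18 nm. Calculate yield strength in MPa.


d = 18 nm = 1.8e-08 m
sqrt(d) = 0.0001341641
Hall-Petch contribution = k / sqrt(d) = 0.2 / 0.0001341641 = 1490.7 MPa
sigma = sigma_0 + k/sqrt(d) = 97 + 1490.7 = 1587.7 MPa

1587.7


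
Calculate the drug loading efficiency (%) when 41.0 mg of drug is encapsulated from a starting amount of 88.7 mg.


Drug loading efficiency = (drug loaded / drug initial) * 100
DLE = 41.0 / 88.7 * 100
DLE = 0.4622 * 100
DLE = 46.22%

46.22


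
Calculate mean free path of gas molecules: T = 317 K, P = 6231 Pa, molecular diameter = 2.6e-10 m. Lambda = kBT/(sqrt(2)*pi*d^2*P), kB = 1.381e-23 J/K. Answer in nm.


Mean free path: lambda = kB*T / (sqrt(2) * pi * d^2 * P)
lambda = 1.381e-23 * 317 / (sqrt(2) * pi * (2.6e-10)^2 * 6231)
lambda = 2.33929e-06 m
lambda = 2339.29 nm

2339.29


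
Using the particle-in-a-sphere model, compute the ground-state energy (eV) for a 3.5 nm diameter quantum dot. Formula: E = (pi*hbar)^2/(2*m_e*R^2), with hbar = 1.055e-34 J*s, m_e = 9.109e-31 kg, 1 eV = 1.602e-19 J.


Radius R = 3.5/2 = 1.75 nm = 1.75e-09 m
E = (pi * 1.055e-34)^2 / (2 * 9.109e-31 * (1.75e-09)^2)
E(J) = 1.96892e-20
E = E(J) / 1.602e-19 = 0.1229 eV

0.1229


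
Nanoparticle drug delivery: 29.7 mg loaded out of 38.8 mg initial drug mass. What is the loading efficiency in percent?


Drug loading efficiency = (drug loaded / drug initial) * 100
DLE = 29.7 / 38.8 * 100
DLE = 0.7655 * 100
DLE = 76.55%

76.55


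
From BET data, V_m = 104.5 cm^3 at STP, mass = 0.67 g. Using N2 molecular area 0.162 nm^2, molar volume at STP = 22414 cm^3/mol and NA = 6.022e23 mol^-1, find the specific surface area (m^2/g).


Number of moles in monolayer = V_m / 22414 = 104.5 / 22414 = 0.00466226
Number of molecules = moles * NA = 0.00466226 * 6.022e23
SA = molecules * sigma / mass
SA = (104.5 / 22414) * 6.022e23 * 0.162e-18 / 0.67
SA = 678.9 m^2/g

678.9


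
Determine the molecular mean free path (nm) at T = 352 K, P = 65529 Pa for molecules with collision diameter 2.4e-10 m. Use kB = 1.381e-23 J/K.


Mean free path: lambda = kB*T / (sqrt(2) * pi * d^2 * P)
lambda = 1.381e-23 * 352 / (sqrt(2) * pi * (2.4e-10)^2 * 65529)
lambda = 2.89878e-07 m
lambda = 289.88 nm

289.88


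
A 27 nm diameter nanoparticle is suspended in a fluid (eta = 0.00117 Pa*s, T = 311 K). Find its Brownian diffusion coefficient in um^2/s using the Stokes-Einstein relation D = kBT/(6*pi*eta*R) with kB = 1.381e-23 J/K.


Radius R = 27/2 = 13.5 nm = 1.35e-08 m
D = kB*T / (6*pi*eta*R)
D = 1.381e-23 * 311 / (6 * pi * 0.00117 * 1.35e-08)
D = 1.44256e-11 m^2/s = 14.426 um^2/s

14.426


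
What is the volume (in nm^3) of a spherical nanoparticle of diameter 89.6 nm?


Radius r = 89.6/2 = 44.8 nm
Volume V = (4/3) * pi * r^3
V = (4/3) * pi * (44.8)^3
V = 376636.71 nm^3

376636.71


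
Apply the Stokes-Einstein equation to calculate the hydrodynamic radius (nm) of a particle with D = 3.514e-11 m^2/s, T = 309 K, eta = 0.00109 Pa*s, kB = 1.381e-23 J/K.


Stokes-Einstein: R = kB*T / (6*pi*eta*D)
R = 1.381e-23 * 309 / (6 * pi * 0.00109 * 3.514e-11)
R = 5.91048e-09 m = 5.91 nm

5.91


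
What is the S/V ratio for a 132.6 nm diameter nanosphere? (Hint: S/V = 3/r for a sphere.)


Radius r = 132.6/2 = 66.3 nm
S/V = 3 / r = 3 / 66.3
S/V = 0.0452 nm^-1

0.0452


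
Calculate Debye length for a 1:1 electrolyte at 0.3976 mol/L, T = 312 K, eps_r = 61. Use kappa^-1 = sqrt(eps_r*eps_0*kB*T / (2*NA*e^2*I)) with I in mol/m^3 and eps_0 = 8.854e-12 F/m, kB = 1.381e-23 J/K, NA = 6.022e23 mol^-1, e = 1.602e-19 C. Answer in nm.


Ionic strength I = 0.3976 * 1^2 * 1000 = 397.6 mol/m^3
kappa^-1 = sqrt(61 * 8.854e-12 * 1.381e-23 * 312 / (2 * 6.022e23 * (1.602e-19)^2 * 397.6))
kappa^-1 = 0.435 nm

0.435


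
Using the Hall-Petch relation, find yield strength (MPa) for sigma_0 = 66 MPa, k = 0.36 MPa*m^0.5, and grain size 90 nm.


d = 90 nm = 9e-08 m
sqrt(d) = 0.0003
Hall-Petch contribution = k / sqrt(d) = 0.36 / 0.0003 = 1200.0 MPa
sigma = sigma_0 + k/sqrt(d) = 66 + 1200.0 = 1266.0 MPa

1266.0


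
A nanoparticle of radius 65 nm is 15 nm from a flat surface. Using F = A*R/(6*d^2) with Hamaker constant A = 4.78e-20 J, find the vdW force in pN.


Convert to SI: R = 65 nm = 6.5e-08 m, d = 15 nm = 1.5e-08 m
F = A * R / (6 * d^2)
F = 4.78e-20 * 6.5e-08 / (6 * (1.5e-08)^2)
F = 2.30148e-12 N = 2.301 pN

2.301


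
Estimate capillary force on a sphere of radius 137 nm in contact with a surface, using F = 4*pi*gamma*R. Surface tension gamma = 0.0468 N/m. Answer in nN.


Convert radius: R = 137 nm = 1.37e-07 m
F = 4 * pi * gamma * R
F = 4 * pi * 0.0468 * 1.37e-07
F = 8.05705e-08 N = 80.5705 nN

80.5705


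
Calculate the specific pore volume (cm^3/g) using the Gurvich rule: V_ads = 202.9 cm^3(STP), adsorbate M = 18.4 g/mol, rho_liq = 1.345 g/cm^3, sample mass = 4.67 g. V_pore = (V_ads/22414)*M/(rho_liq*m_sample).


Moles adsorbed n = V_ads / 22414 = 202.9 / 22414 = 9.052378e-03 mol
Liquid volume V_liq = n * M / rho_liq = 9.052378e-03 * 18.4 / 1.345 = 0.12384 cm^3
Specific pore volume V_pore = V_liq / m_sample = 0.12384 / 4.67
V_pore = 0.0265 cm^3/g

0.0265


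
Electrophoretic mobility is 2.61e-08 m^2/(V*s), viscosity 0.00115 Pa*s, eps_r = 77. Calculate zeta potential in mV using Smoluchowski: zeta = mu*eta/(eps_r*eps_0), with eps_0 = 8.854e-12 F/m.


Smoluchowski equation: zeta = mu * eta / (eps_r * eps_0)
zeta = 2.61e-08 * 0.00115 / (77 * 8.854e-12)
zeta = 0.044026 V = 44.03 mV

44.03


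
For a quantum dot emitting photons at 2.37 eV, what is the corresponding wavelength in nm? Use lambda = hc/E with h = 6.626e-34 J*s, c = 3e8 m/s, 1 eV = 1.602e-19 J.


Convert energy: E = 2.37 eV = 2.37 * 1.602e-19 = 3.79674e-19 J
lambda = h*c / E = 6.626e-34 * 3e8 / 3.79674e-19
lambda = 5.23554e-07 m = 523.6 nm

523.6


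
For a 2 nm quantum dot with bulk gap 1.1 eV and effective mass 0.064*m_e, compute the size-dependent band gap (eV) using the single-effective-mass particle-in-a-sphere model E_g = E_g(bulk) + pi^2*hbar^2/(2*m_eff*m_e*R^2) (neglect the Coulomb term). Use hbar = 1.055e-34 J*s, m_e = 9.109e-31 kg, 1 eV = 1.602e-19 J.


Radius R = 2/2 nm = 1e-09 m
Confinement energy dE = pi^2 * hbar^2 / (2 * m_eff * m_e * R^2)
dE = pi^2 * (1.055e-34)^2 / (2 * 0.064 * 9.109e-31 * (1e-09)^2) J, divided by 1.602e-19 J/eV
dE = 5.8811 eV
Total band gap = E_g(bulk) + dE = 1.1 + 5.8811 = 6.9811 eV

6.9811


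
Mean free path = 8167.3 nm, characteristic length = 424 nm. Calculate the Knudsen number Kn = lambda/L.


Knudsen number Kn = lambda / L
Kn = 8167.3 / 424
Kn = 19.2625

19.2625


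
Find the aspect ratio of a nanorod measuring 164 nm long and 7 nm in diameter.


Aspect ratio AR = length / diameter
AR = 164 / 7
AR = 23.43

23.43


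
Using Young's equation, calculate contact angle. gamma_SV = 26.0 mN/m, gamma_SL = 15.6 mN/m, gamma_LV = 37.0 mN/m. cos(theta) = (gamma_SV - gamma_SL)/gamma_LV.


cos(theta) = (gamma_SV - gamma_SL) / gamma_LV
cos(theta) = (26.0 - 15.6) / 37.0
cos(theta) = 0.281081
theta = arccos(0.281081) = 73.68 degrees

73.68


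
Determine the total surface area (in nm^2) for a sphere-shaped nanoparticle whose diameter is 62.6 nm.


Radius r = 62.6/2 = 31.3 nm
Surface area SA = 4 * pi * r^2
SA = 4 * pi * (31.3)^2
SA = 12311.15 nm^2

12311.15


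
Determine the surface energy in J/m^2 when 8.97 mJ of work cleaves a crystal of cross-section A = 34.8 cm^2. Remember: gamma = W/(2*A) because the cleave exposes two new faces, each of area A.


Convert: A = 34.8 cm^2 = 0.00348 m^2, W = 8.97 mJ = 0.00897 J
Cleaving exposes two faces of area A, so total new surface = 2*A and gamma = W / (2*A)
gamma = 0.00897 / (2 * 0.00348)
gamma = 1.289 J/m^2

1.289


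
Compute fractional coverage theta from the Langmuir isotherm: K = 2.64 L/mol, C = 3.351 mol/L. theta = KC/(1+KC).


Langmuir isotherm: theta = K*C / (1 + K*C)
K*C = 2.64 * 3.351 = 8.84664
theta = 8.84664 / (1 + 8.84664) = 8.84664 / 9.84664
theta = 0.8984

0.8984


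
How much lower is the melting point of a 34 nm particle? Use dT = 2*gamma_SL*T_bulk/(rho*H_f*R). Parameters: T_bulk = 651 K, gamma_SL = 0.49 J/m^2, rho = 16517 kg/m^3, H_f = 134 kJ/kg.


Radius R = 34/2 = 17 nm = 1.7e-08 m
Convert H_f = 134 kJ/kg = 134000 J/kg
dT = 2 * gamma_SL * T_bulk / (rho * H_f * R)
dT = 2 * 0.49 * 651 / (16517 * 134000 * 1.7e-08)
dT = 17.0 K

17.0


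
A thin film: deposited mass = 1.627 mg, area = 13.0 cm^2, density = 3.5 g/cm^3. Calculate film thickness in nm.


Convert: m = 1.627 mg = 1.6270e-06 kg, A = 13.0 cm^2 = 1.3000e-03 m^2, rho = 3.5 g/cm^3 = 3500 kg/m^3
t = m / (A * rho)
t = 1.6270e-06 / (1.3000e-03 * 3500)
t = 3.5758e-07 m = 357.6 nm

357.6


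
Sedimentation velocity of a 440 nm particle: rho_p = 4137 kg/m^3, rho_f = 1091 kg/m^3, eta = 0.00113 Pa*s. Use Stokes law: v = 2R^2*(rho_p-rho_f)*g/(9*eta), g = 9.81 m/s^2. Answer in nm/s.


Radius R = 440/2 nm = 2.2e-07 m
Density difference = 4137 - 1091 = 3046 kg/m^3
v = 2 * R^2 * (rho_p - rho_f) * g / (9 * eta)
v = 2 * (2.2e-07)^2 * 3046 * 9.81 / (9 * 0.00113)
v = 2.84416e-07 m/s = 284.4155 nm/s

284.4155


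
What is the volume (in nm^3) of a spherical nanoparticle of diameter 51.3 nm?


Radius r = 51.3/2 = 25.65 nm
Volume V = (4/3) * pi * r^3
V = (4/3) * pi * (25.65)^3
V = 70688.82 nm^3

70688.82


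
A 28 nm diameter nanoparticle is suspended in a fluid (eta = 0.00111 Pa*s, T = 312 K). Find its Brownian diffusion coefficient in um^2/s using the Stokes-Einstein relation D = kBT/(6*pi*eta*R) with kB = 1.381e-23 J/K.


Radius R = 28/2 = 14 nm = 1.4e-08 m
D = kB*T / (6*pi*eta*R)
D = 1.381e-23 * 312 / (6 * pi * 0.00111 * 1.4e-08)
D = 1.47094e-11 m^2/s = 14.709 um^2/s

14.709


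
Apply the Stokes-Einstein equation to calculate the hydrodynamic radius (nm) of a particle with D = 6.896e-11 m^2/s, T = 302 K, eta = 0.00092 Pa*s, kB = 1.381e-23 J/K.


Stokes-Einstein: R = kB*T / (6*pi*eta*D)
R = 1.381e-23 * 302 / (6 * pi * 0.00092 * 6.896e-11)
R = 3.4875e-09 m = 3.49 nm

3.49


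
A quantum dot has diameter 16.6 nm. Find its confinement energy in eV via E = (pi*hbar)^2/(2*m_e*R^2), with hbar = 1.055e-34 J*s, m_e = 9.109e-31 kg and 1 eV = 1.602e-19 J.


Radius R = 16.6/2 = 8.3 nm = 8.3e-09 m
E = (pi * 1.055e-34)^2 / (2 * 9.109e-31 * (8.3e-09)^2)
E(J) = 8.75282e-22
E = E(J) / 1.602e-19 = 0.0055 eV

0.0055


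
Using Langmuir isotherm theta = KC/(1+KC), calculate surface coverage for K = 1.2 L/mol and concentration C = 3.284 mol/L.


Langmuir isotherm: theta = K*C / (1 + K*C)
K*C = 1.2 * 3.284 = 3.9408
theta = 3.9408 / (1 + 3.9408) = 3.9408 / 4.9408
theta = 0.7976

0.7976


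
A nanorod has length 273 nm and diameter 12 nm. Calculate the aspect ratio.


Aspect ratio AR = length / diameter
AR = 273 / 12
AR = 22.75

22.75


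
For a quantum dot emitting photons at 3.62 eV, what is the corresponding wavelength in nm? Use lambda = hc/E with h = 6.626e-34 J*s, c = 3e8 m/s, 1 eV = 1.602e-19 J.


Convert energy: E = 3.62 eV = 3.62 * 1.602e-19 = 5.79924e-19 J
lambda = h*c / E = 6.626e-34 * 3e8 / 5.79924e-19
lambda = 3.42769e-07 m = 342.8 nm

342.8


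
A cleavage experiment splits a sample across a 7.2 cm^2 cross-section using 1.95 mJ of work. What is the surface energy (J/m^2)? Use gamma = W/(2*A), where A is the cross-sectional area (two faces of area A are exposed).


Convert: A = 7.2 cm^2 = 0.00072 m^2, W = 1.95 mJ = 0.00195 J
Cleaving exposes two faces of area A, so total new surface = 2*A and gamma = W / (2*A)
gamma = 0.00195 / (2 * 0.00072)
gamma = 1.354 J/m^2

1.354


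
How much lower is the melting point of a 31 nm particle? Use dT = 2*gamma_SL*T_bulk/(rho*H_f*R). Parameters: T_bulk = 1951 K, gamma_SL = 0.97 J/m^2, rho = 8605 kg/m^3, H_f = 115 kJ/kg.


Radius R = 31/2 = 15.5 nm = 1.55e-08 m
Convert H_f = 115 kJ/kg = 115000 J/kg
dT = 2 * gamma_SL * T_bulk / (rho * H_f * R)
dT = 2 * 0.97 * 1951 / (8605 * 115000 * 1.55e-08)
dT = 246.8 K

246.8


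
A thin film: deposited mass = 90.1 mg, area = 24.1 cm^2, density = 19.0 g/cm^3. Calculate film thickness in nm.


Convert: m = 90.1 mg = 9.0100e-05 kg, A = 24.1 cm^2 = 2.4100e-03 m^2, rho = 19.0 g/cm^3 = 19000 kg/m^3
t = m / (A * rho)
t = 9.0100e-05 / (2.4100e-03 * 19000)
t = 1.9677e-06 m = 1967.7 nm

1967.7


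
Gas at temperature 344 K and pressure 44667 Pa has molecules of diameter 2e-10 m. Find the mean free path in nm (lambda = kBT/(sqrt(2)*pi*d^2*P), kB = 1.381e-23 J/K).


Mean free path: lambda = kB*T / (sqrt(2) * pi * d^2 * P)
lambda = 1.381e-23 * 344 / (sqrt(2) * pi * (2e-10)^2 * 44667)
lambda = 5.98467e-07 m
lambda = 598.47 nm

598.47


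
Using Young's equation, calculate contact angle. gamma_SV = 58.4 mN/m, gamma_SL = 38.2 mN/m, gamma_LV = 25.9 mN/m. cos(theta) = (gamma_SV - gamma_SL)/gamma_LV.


cos(theta) = (gamma_SV - gamma_SL) / gamma_LV
cos(theta) = (58.4 - 38.2) / 25.9
cos(theta) = 0.779923
theta = arccos(0.779923) = 38.75 degrees

38.75


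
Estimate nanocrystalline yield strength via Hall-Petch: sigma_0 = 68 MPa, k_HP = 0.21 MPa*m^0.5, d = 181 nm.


d = 181 nm = 1.81e-07 m
sqrt(d) = 0.0004254409
Hall-Petch contribution = k / sqrt(d) = 0.21 / 0.0004254409 = 493.6 MPa
sigma = sigma_0 + k/sqrt(d) = 68 + 493.6 = 561.6 MPa

561.6


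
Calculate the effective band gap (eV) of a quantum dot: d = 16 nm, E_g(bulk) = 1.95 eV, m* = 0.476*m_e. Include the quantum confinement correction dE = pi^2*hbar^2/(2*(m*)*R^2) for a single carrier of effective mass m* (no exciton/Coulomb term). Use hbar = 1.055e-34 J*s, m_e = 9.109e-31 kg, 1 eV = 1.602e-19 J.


Radius R = 16/2 nm = 8e-09 m
Confinement energy dE = pi^2 * hbar^2 / (2 * m_eff * m_e * R^2)
dE = pi^2 * (1.055e-34)^2 / (2 * 0.476 * 9.109e-31 * (8e-09)^2) J, divided by 1.602e-19 J/eV
dE = 0.0124 eV
Total band gap = E_g(bulk) + dE = 1.95 + 0.0124 = 1.9624 eV

1.9624


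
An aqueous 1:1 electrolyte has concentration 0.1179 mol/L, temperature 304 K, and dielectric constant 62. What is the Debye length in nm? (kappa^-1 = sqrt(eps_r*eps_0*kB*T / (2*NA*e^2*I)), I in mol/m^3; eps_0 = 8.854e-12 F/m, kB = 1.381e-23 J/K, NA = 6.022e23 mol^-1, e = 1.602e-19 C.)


Ionic strength I = 0.1179 * 1^2 * 1000 = 117.9 mol/m^3
kappa^-1 = sqrt(62 * 8.854e-12 * 1.381e-23 * 304 / (2 * 6.022e23 * (1.602e-19)^2 * 117.9))
kappa^-1 = 0.795 nm

0.795


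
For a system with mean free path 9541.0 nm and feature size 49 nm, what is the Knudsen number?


Knudsen number Kn = lambda / L
Kn = 9541.0 / 49
Kn = 194.7143

194.7143


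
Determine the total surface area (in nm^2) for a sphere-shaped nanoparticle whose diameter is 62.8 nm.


Radius r = 62.8/2 = 31.4 nm
Surface area SA = 4 * pi * r^2
SA = 4 * pi * (31.4)^2
SA = 12389.94 nm^2

12389.94


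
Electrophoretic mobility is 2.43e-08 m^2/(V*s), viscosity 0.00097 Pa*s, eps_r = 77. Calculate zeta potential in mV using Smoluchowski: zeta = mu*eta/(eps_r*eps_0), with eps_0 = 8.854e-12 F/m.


Smoluchowski equation: zeta = mu * eta / (eps_r * eps_0)
zeta = 2.43e-08 * 0.00097 / (77 * 8.854e-12)
zeta = 0.034574 V = 34.57 mV

34.57


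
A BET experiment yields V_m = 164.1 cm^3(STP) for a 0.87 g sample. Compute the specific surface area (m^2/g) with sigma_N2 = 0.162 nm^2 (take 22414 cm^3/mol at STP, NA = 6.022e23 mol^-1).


Number of moles in monolayer = V_m / 22414 = 164.1 / 22414 = 0.00732132
Number of molecules = moles * NA = 0.00732132 * 6.022e23
SA = molecules * sigma / mass
SA = (164.1 / 22414) * 6.022e23 * 0.162e-18 / 0.87
SA = 821.0 m^2/g

821.0


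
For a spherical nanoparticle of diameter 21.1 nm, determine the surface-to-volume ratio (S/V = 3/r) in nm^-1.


Radius r = 21.1/2 = 10.55 nm
S/V = 3 / r = 3 / 10.55
S/V = 0.2844 nm^-1

0.2844


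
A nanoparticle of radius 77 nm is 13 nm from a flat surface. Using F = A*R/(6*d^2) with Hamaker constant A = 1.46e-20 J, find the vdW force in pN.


Convert to SI: R = 77 nm = 7.7e-08 m, d = 13 nm = 1.3e-08 m
F = A * R / (6 * d^2)
F = 1.46e-20 * 7.7e-08 / (6 * (1.3e-08)^2)
F = 1.10868e-12 N = 1.109 pN

1.109


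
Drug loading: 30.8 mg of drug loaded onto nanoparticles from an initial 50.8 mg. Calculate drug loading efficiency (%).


Drug loading efficiency = (drug loaded / drug initial) * 100
DLE = 30.8 / 50.8 * 100
DLE = 0.6063 * 100
DLE = 60.63%

60.63


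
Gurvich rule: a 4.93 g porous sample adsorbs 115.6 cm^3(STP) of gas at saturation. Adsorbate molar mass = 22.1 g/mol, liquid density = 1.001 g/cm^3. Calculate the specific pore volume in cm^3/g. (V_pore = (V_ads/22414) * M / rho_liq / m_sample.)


Moles adsorbed n = V_ads / 22414 = 115.6 / 22414 = 5.157491e-03 mol
Liquid volume V_liq = n * M / rho_liq = 5.157491e-03 * 22.1 / 1.001 = 0.11387 cm^3
Specific pore volume V_pore = V_liq / m_sample = 0.11387 / 4.93
V_pore = 0.0231 cm^3/g

0.0231


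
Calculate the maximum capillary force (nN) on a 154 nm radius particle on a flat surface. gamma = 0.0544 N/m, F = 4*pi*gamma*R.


Convert radius: R = 154 nm = 1.54e-07 m
F = 4 * pi * gamma * R
F = 4 * pi * 0.0544 * 1.54e-07
F = 1.05276e-07 N = 105.276 nN

105.276


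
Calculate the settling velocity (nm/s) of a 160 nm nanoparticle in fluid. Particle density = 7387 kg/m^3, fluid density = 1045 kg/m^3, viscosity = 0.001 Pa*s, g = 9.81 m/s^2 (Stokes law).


Radius R = 160/2 nm = 8e-08 m
Density difference = 7387 - 1045 = 6342 kg/m^3
v = 2 * R^2 * (rho_p - rho_f) * g / (9 * eta)
v = 2 * (8e-08)^2 * 6342 * 9.81 / (9 * 0.001)
v = 8.84836e-08 m/s = 88.4836 nm/s

88.4836


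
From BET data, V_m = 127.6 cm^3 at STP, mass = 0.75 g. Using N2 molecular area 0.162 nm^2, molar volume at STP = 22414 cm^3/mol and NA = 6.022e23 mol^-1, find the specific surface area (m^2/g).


Number of moles in monolayer = V_m / 22414 = 127.6 / 22414 = 0.00569287
Number of molecules = moles * NA = 0.00569287 * 6.022e23
SA = molecules * sigma / mass
SA = (127.6 / 22414) * 6.022e23 * 0.162e-18 / 0.75
SA = 740.5 m^2/g

740.5


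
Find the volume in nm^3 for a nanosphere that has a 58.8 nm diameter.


Radius r = 58.8/2 = 29.4 nm
Volume V = (4/3) * pi * r^3
V = (4/3) * pi * (29.4)^3
V = 106446.31 nm^3

106446.31


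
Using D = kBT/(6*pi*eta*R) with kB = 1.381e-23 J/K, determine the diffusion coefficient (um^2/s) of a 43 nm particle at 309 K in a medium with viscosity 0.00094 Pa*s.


Radius R = 43/2 = 21.5 nm = 2.15e-08 m
D = kB*T / (6*pi*eta*R)
D = 1.381e-23 * 309 / (6 * pi * 0.00094 * 2.15e-08)
D = 1.12017e-11 m^2/s = 11.202 um^2/s

11.202


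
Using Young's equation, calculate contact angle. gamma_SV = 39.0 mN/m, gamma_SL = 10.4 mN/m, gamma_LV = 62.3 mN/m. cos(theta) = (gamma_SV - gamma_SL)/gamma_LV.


cos(theta) = (gamma_SV - gamma_SL) / gamma_LV
cos(theta) = (39.0 - 10.4) / 62.3
cos(theta) = 0.459069
theta = arccos(0.459069) = 62.67 degrees

62.67


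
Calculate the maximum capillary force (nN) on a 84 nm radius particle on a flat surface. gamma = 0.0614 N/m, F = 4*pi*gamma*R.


Convert radius: R = 84 nm = 8.4e-08 m
F = 4 * pi * gamma * R
F = 4 * pi * 0.0614 * 8.4e-08
F = 6.48123e-08 N = 64.8123 nN

64.8123


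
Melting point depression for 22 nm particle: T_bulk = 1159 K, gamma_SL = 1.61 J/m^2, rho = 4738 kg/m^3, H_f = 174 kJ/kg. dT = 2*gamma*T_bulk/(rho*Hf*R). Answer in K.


Radius R = 22/2 = 11 nm = 1.1e-08 m
Convert H_f = 174 kJ/kg = 174000 J/kg
dT = 2 * gamma_SL * T_bulk / (rho * H_f * R)
dT = 2 * 1.61 * 1159 / (4738 * 174000 * 1.1e-08)
dT = 411.5 K

411.5


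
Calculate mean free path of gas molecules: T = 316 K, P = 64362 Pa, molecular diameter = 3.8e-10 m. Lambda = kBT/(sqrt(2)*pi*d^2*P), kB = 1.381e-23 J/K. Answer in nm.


Mean free path: lambda = kB*T / (sqrt(2) * pi * d^2 * P)
lambda = 1.381e-23 * 316 / (sqrt(2) * pi * (3.8e-10)^2 * 64362)
lambda = 1.05686e-07 m
lambda = 105.69 nm

105.69


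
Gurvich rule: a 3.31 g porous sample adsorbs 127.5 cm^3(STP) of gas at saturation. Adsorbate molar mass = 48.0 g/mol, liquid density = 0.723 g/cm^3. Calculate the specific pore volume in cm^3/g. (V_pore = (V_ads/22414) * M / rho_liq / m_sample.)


Moles adsorbed n = V_ads / 22414 = 127.5 / 22414 = 5.688409e-03 mol
Liquid volume V_liq = n * M / rho_liq = 5.688409e-03 * 48.0 / 0.723 = 0.37765 cm^3
Specific pore volume V_pore = V_liq / m_sample = 0.37765 / 3.31
V_pore = 0.1141 cm^3/g

0.1141


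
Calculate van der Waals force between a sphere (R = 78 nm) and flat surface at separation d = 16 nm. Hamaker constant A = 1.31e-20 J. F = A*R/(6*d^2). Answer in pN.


Convert to SI: R = 78 nm = 7.8e-08 m, d = 16 nm = 1.6e-08 m
F = A * R / (6 * d^2)
F = 1.31e-20 * 7.8e-08 / (6 * (1.6e-08)^2)
F = 6.65234e-13 N = 0.665 pN

0.665


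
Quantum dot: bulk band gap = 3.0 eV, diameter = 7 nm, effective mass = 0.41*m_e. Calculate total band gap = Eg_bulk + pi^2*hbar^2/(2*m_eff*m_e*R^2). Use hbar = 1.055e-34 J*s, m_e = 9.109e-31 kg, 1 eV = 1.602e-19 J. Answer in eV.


Radius R = 7/2 nm = 3.5e-09 m
Confinement energy dE = pi^2 * hbar^2 / (2 * m_eff * m_e * R^2)
dE = pi^2 * (1.055e-34)^2 / (2 * 0.41 * 9.109e-31 * (3.5e-09)^2) J, divided by 1.602e-19 J/eV
dE = 0.0749 eV
Total band gap = E_g(bulk) + dE = 3.0 + 0.0749 = 3.0749 eV

3.0749


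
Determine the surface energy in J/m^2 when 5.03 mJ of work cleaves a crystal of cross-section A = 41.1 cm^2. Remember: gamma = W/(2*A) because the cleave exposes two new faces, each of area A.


Convert: A = 41.1 cm^2 = 0.00411 m^2, W = 5.03 mJ = 0.00503 J
Cleaving exposes two faces of area A, so total new surface = 2*A and gamma = W / (2*A)
gamma = 0.00503 / (2 * 0.00411)
gamma = 0.612 J/m^2

0.612


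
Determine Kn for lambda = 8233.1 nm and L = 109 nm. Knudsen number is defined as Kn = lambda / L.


Knudsen number Kn = lambda / L
Kn = 8233.1 / 109
Kn = 75.533

75.533


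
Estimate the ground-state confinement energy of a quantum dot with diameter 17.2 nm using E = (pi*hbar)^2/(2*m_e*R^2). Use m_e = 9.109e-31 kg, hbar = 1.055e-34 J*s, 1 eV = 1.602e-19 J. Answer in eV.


Radius R = 17.2/2 = 8.6 nm = 8.6e-09 m
E = (pi * 1.055e-34)^2 / (2 * 9.109e-31 * (8.6e-09)^2)
E(J) = 8.15281e-22
E = E(J) / 1.602e-19 = 0.0051 eV

0.0051


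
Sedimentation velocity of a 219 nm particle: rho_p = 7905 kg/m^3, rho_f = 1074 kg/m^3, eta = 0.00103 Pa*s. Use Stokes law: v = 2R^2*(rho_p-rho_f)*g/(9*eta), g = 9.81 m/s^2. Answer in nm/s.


Radius R = 219/2 nm = 1.095e-07 m
Density difference = 7905 - 1074 = 6831 kg/m^3
v = 2 * R^2 * (rho_p - rho_f) * g / (9 * eta)
v = 2 * (1.095e-07)^2 * 6831 * 9.81 / (9 * 0.00103)
v = 1.73353e-07 m/s = 173.3532 nm/s

173.3532


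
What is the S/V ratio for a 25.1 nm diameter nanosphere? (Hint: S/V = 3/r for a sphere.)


Radius r = 25.1/2 = 12.55 nm
S/V = 3 / r = 3 / 12.55
S/V = 0.239 nm^-1

0.239


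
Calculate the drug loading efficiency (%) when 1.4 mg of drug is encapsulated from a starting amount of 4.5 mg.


Drug loading efficiency = (drug loaded / drug initial) * 100
DLE = 1.4 / 4.5 * 100
DLE = 0.3111 * 100
DLE = 31.11%

31.11


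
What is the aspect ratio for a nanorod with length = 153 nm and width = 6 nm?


Aspect ratio AR = length / diameter
AR = 153 / 6
AR = 25.5

25.5


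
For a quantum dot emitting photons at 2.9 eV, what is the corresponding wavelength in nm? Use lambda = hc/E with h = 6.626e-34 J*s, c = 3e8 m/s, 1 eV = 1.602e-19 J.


Convert energy: E = 2.9 eV = 2.9 * 1.602e-19 = 4.6458e-19 J
lambda = h*c / E = 6.626e-34 * 3e8 / 4.6458e-19
lambda = 4.2787e-07 m = 427.9 nm

427.9


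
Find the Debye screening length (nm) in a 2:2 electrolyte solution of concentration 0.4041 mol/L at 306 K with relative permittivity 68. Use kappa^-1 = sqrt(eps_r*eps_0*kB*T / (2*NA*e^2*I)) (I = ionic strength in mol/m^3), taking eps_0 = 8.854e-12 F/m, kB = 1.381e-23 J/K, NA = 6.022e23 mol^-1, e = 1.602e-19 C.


Ionic strength I = 0.4041 * 2^2 * 1000 = 1616.4 mol/m^3
kappa^-1 = sqrt(68 * 8.854e-12 * 1.381e-23 * 306 / (2 * 6.022e23 * (1.602e-19)^2 * 1616.4))
kappa^-1 = 0.226 nm

0.226


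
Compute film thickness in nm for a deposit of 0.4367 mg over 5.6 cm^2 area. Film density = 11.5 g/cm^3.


Convert: m = 0.4367 mg = 4.3670e-07 kg, A = 5.6 cm^2 = 5.6000e-04 m^2, rho = 11.5 g/cm^3 = 11500 kg/m^3
t = m / (A * rho)
t = 4.3670e-07 / (5.6000e-04 * 11500)
t = 6.7811e-08 m = 67.8 nm

67.8


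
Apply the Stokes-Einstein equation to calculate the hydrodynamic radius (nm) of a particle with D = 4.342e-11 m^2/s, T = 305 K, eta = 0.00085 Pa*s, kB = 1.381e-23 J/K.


Stokes-Einstein: R = kB*T / (6*pi*eta*D)
R = 1.381e-23 * 305 / (6 * pi * 0.00085 * 4.342e-11)
R = 6.05457e-09 m = 6.05 nm

6.05


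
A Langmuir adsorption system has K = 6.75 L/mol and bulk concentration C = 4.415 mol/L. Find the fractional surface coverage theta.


Langmuir isotherm: theta = K*C / (1 + K*C)
K*C = 6.75 * 4.415 = 29.80125
theta = 29.80125 / (1 + 29.80125) = 29.80125 / 30.80125
theta = 0.9675

0.9675


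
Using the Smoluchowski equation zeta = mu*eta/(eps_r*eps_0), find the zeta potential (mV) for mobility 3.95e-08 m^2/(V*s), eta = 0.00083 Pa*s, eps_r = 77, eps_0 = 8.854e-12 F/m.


Smoluchowski equation: zeta = mu * eta / (eps_r * eps_0)
zeta = 3.95e-08 * 0.00083 / (77 * 8.854e-12)
zeta = 0.048089 V = 48.09 mV

48.09


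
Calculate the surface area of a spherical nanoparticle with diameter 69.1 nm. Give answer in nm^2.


Radius r = 69.1/2 = 34.55 nm
Surface area SA = 4 * pi * r^2
SA = 4 * pi * (34.55)^2
SA = 15000.51 nm^2

15000.51


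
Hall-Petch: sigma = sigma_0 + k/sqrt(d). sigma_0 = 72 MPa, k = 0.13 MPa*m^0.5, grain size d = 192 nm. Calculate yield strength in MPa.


d = 192 nm = 1.92e-07 m
sqrt(d) = 0.000438178
Hall-Petch contribution = k / sqrt(d) = 0.13 / 0.000438178 = 296.7 MPa
sigma = sigma_0 + k/sqrt(d) = 72 + 296.7 = 368.7 MPa

368.7


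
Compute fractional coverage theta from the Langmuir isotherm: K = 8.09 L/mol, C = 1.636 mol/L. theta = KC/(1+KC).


Langmuir isotherm: theta = K*C / (1 + K*C)
K*C = 8.09 * 1.636 = 13.23524
theta = 13.23524 / (1 + 13.23524) = 13.23524 / 14.23524
theta = 0.9298

0.9298


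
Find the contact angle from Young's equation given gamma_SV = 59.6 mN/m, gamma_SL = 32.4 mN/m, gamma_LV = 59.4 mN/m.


cos(theta) = (gamma_SV - gamma_SL) / gamma_LV
cos(theta) = (59.6 - 32.4) / 59.4
cos(theta) = 0.457912
theta = arccos(0.457912) = 62.75 degrees

62.75


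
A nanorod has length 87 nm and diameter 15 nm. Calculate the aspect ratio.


Aspect ratio AR = length / diameter
AR = 87 / 15
AR = 5.8

5.8


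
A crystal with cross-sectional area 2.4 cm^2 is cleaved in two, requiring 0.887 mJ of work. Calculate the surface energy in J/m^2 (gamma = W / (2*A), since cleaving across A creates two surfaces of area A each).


Convert: A = 2.4 cm^2 = 0.00024 m^2, W = 0.887 mJ = 0.000887 J
Cleaving exposes two faces of area A, so total new surface = 2*A and gamma = W / (2*A)
gamma = 0.000887 / (2 * 0.00024)
gamma = 1.848 J/m^2

1.848


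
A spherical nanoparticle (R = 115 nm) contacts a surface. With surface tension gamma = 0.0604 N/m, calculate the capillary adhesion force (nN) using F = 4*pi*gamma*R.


Convert radius: R = 115 nm = 1.15e-07 m
F = 4 * pi * gamma * R
F = 4 * pi * 0.0604 * 1.15e-07
F = 8.7286e-08 N = 87.286 nN

87.286


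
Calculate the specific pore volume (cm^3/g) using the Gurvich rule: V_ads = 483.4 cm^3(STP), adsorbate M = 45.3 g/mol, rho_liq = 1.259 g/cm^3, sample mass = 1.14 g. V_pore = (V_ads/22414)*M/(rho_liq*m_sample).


Moles adsorbed n = V_ads / 22414 = 483.4 / 22414 = 2.156688e-02 mol
Liquid volume V_liq = n * M / rho_liq = 2.156688e-02 * 45.3 / 1.259 = 0.77600 cm^3
Specific pore volume V_pore = V_liq / m_sample = 0.77600 / 1.14
V_pore = 0.6807 cm^3/g

0.6807


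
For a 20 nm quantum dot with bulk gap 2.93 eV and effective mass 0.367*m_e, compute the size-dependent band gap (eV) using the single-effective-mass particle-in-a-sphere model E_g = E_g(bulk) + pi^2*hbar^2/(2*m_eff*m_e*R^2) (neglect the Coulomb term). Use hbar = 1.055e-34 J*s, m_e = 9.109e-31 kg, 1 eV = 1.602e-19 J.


Radius R = 20/2 nm = 1e-08 m
Confinement energy dE = pi^2 * hbar^2 / (2 * m_eff * m_e * R^2)
dE = pi^2 * (1.055e-34)^2 / (2 * 0.367 * 9.109e-31 * (1e-08)^2) J, divided by 1.602e-19 J/eV
dE = 0.0103 eV
Total band gap = E_g(bulk) + dE = 2.93 + 0.0103 = 2.9403 eV

2.9403
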